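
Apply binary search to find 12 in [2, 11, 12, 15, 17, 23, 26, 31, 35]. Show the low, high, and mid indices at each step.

Binary search for 12 in [2, 11, 12, 15, 17, 23, 26, 31, 35]:

lo=0, hi=8, mid=4, arr[mid]=17 -> 17 > 12, search left half
lo=0, hi=3, mid=1, arr[mid]=11 -> 11 < 12, search right half
lo=2, hi=3, mid=2, arr[mid]=12 -> Found target at index 2!

Binary search finds 12 at index 2 after 3 comparisons. The search repeatedly halves the search space by comparing with the middle element.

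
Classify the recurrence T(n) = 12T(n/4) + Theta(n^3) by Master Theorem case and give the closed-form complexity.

Master Theorem for T(n) = 12T(n/4) + O(n^3):

a = 12, b = 4, c = 3
log_b(a) = log_4(12) = 1.7925

Case 3: c = 3 > log_4(12) = 1.7925
T(n) = O(n^3) = O(n^3)

For T(n) = 12T(n/4) + O(n^3): log_4(12) = 1.7925. This is Case 3 of the Master Theorem (c > log_b(a), work dominated by root), giving O(n^3).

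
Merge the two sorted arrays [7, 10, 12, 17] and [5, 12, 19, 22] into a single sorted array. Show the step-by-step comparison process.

Merging process:

Compare 7 vs 5: take 5 from right. Merged: [5]
Compare 7 vs 12: take 7 from left. Merged: [5, 7]
Compare 10 vs 12: take 10 from left. Merged: [5, 7, 10]
Compare 12 vs 12: take 12 from left. Merged: [5, 7, 10, 12]
Compare 17 vs 12: take 12 from right. Merged: [5, 7, 10, 12, 12]
Compare 17 vs 19: take 17 from left. Merged: [5, 7, 10, 12, 12, 17]
Append remaining from right: [19, 22]. Merged: [5, 7, 10, 12, 12, 17, 19, 22]

Final merged array: [5, 7, 10, 12, 12, 17, 19, 22]
Total comparisons: 6

The merged array is [5, 7, 10, 12, 12, 17, 19, 22], requiring 6 comparisons. The merge step runs in O(n) time where n is the total number of elements.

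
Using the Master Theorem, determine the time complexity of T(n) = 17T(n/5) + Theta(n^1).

Master Theorem for T(n) = 17T(n/5) + O(n^1):

a = 17, b = 5, c = 1
log_b(a) = log_5(17) = 1.7604

Case 1: c = 1 < log_5(17) = 1.7604
T(n) = O(n^(log_5 17))

For T(n) = 17T(n/5) + O(n^1): log_5(17) = 1.7604. This is Case 1 of the Master Theorem (c < log_b(a), work dominated by leaves), giving O(n^(log_5 17)).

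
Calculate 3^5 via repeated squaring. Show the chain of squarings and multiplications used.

Computing 3^5 by squaring (build up from 3^1; each line after the first costs one multiplication):

3^1 = 3
3^2 = (3^1)^2 = 3^2 = 9
3^4 = (3^2)^2 = 9^2 = 81
3^5 = 3 * 3^4 = 3 * 81 = 243

Result: 243
Multiplications needed: 3 (3 lines after 3^1)

3^5 = 243. Using exponentiation by squaring, this requires 3 multiplications. The key idea: if the exponent is even, square the half-power; if odd, multiply by the base once.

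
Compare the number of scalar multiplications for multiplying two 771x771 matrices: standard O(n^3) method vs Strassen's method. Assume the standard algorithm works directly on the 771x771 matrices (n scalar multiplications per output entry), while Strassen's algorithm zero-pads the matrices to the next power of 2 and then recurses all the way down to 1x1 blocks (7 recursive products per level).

Matrix multiplication for 771x771 matrices:

Strassen's algorithm requires power-of-2 dimensions. Pad 771x771 to 1024x1024 (next power of 2).

Standard algorithm: 771^3 = 458314011 multiplications
Strassen's algorithm: 7^(log2(1024)) = 7^10 = 282475249 multiplications
Savings: 458314011 - 282475249 = 175838762 multiplications

Standard: 458314011 multiplications (771^3). Strassen: 282475249 multiplications (7^10, after padding to 1024x1024). Strassen reduces 8 recursive multiplications to 7 at each level.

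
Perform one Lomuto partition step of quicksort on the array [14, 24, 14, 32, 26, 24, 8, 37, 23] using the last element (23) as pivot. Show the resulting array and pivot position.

Lomuto partition with pivot = 23:

Initial array: [14, 24, 14, 32, 26, 24, 8, 37, 23]

arr[0]=14 <= 23: swap with position 0, array becomes [14, 24, 14, 32, 26, 24, 8, 37, 23]
arr[1]=24 > 23: no swap
arr[2]=14 <= 23: swap with position 1, array becomes [14, 14, 24, 32, 26, 24, 8, 37, 23]
arr[3]=32 > 23: no swap
arr[4]=26 > 23: no swap
arr[5]=24 > 23: no swap
arr[6]=8 <= 23: swap with position 2, array becomes [14, 14, 8, 32, 26, 24, 24, 37, 23]
arr[7]=37 > 23: no swap

Place pivot at position 3: [14, 14, 8, 23, 26, 24, 24, 37, 32]
Pivot position: 3

After partitioning with pivot 23, the array becomes [14, 14, 8, 23, 26, 24, 24, 37, 32]. The pivot is placed at index 3. All elements to the left of the pivot are <= 23, and all elements to the right are > 23.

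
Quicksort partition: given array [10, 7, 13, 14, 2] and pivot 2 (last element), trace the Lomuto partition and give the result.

Lomuto partition with pivot = 2:

Initial array: [10, 7, 13, 14, 2]

arr[0]=10 > 2: no swap
arr[1]=7 > 2: no swap
arr[2]=13 > 2: no swap
arr[3]=14 > 2: no swap

Place pivot at position 0: [2, 7, 13, 14, 10]
Pivot position: 0

After partitioning with pivot 2, the array becomes [2, 7, 13, 14, 10]. The pivot is placed at index 0. All elements to the left of the pivot are <= 2, and all elements to the right are > 2.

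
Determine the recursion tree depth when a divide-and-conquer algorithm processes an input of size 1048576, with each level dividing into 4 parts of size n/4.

For divide and conquer with division factor 4:

Problem sizes at each level:
Level 0: 1048576
Level 1: 262144
Level 2: 65536
Level 3: 16384
Level 4: 4096
Level 5: 1024
Level 6: 256
Level 7: 64
Level 8: 16
Level 9: 4
Level 10: 1

The root is level 0 and the size-1 base case is level 10 (the tree spans levels 0 through 10, i.e. 11 levels counting the root), so the depth is the number of divisions: log_4(1048576) = 10

The recursion tree depth is log_4(1048576) = 10. At each level, the problem size is divided by 4, so it takes 10 divisions to reduce to a base case of size 1. The algorithm makes 4 recursive calls at each level.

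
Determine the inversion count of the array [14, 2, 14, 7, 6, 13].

Finding inversions in [14, 2, 14, 7, 6, 13]:

(0, 1): arr[0]=14 > arr[1]=2
(0, 3): arr[0]=14 > arr[3]=7
(0, 4): arr[0]=14 > arr[4]=6
(0, 5): arr[0]=14 > arr[5]=13
(2, 3): arr[2]=14 > arr[3]=7
(2, 4): arr[2]=14 > arr[4]=6
(2, 5): arr[2]=14 > arr[5]=13
(3, 4): arr[3]=7 > arr[4]=6

Total inversions: 8

The array has 8 inversion(s): (0,1), (0,3), (0,4), (0,5), (2,3), (2,4), (2,5), (3,4). Each pair (i,j) satisfies i < j and arr[i] > arr[j].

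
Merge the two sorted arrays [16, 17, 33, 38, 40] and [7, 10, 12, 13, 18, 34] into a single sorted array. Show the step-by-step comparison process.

Merging process:

Compare 16 vs 7: take 7 from right. Merged: [7]
Compare 16 vs 10: take 10 from right. Merged: [7, 10]
Compare 16 vs 12: take 12 from right. Merged: [7, 10, 12]
Compare 16 vs 13: take 13 from right. Merged: [7, 10, 12, 13]
Compare 16 vs 18: take 16 from left. Merged: [7, 10, 12, 13, 16]
Compare 17 vs 18: take 17 from left. Merged: [7, 10, 12, 13, 16, 17]
Compare 33 vs 18: take 18 from right. Merged: [7, 10, 12, 13, 16, 17, 18]
Compare 33 vs 34: take 33 from left. Merged: [7, 10, 12, 13, 16, 17, 18, 33]
Compare 38 vs 34: take 34 from right. Merged: [7, 10, 12, 13, 16, 17, 18, 33, 34]
Append remaining from left: [38, 40]. Merged: [7, 10, 12, 13, 16, 17, 18, 33, 34, 38, 40]

Final merged array: [7, 10, 12, 13, 16, 17, 18, 33, 34, 38, 40]
Total comparisons: 9

The merged array is [7, 10, 12, 13, 16, 17, 18, 33, 34, 38, 40], requiring 9 comparisons. The merge step runs in O(n) time where n is the total number of elements.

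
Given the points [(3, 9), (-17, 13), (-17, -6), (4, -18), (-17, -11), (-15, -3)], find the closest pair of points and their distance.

Computing all pairwise distances among 6 points:

d((3, 9), (-17, 13)) = 20.3961
d((3, 9), (-17, -6)) = 25.0
d((3, 9), (4, -18)) = 27.0185
d((3, 9), (-17, -11)) = 28.2843
d((3, 9), (-15, -3)) = 21.6333
d((-17, 13), (-17, -6)) = 19.0
d((-17, 13), (4, -18)) = 37.4433
d((-17, 13), (-17, -11)) = 24.0
d((-17, 13), (-15, -3)) = 16.1245
d((-17, -6), (4, -18)) = 24.1868
d((-17, -6), (-17, -11)) = 5.0
d((-17, -6), (-15, -3)) = 3.6056 <-- minimum
d((4, -18), (-17, -11)) = 22.1359
d((4, -18), (-15, -3)) = 24.2074
d((-17, -11), (-15, -3)) = 8.2462

Closest pair: (-17, -6) and (-15, -3) with distance 3.6056

The closest pair is (-17, -6) and (-15, -3) with Euclidean distance 3.6056. For 6 points, brute-force pairwise comparison is shown above. For large n, the divide-and-conquer algorithm (sort by x, recurse on halves, check the dividing strip) achieves O(n log n).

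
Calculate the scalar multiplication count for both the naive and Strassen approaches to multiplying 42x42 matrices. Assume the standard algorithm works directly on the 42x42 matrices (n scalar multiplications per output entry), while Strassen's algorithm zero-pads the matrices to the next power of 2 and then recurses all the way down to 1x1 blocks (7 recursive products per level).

Matrix multiplication for 42x42 matrices:

Strassen's algorithm requires power-of-2 dimensions. Pad 42x42 to 64x64 (next power of 2).

Standard algorithm: 42^3 = 74088 multiplications
Strassen's algorithm: 7^(log2(64)) = 7^6 = 117649 multiplications
Difference: 74088 - 117649 = -43561 (Strassen uses MORE here due to padding overhead — for small or just-over-power-of-2 n, padding can outweigh the per-level savings)

Standard: 74088 multiplications (42^3). Strassen: 117649 multiplications (7^6, after padding to 64x64). Strassen reduces 8 recursive multiplications to 7 at each level.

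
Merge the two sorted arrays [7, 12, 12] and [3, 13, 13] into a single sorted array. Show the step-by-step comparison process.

Merging process:

Compare 7 vs 3: take 3 from right. Merged: [3]
Compare 7 vs 13: take 7 from left. Merged: [3, 7]
Compare 12 vs 13: take 12 from left. Merged: [3, 7, 12]
Compare 12 vs 13: take 12 from left. Merged: [3, 7, 12, 12]
Append remaining from right: [13, 13]. Merged: [3, 7, 12, 12, 13, 13]

Final merged array: [3, 7, 12, 12, 13, 13]
Total comparisons: 4

The merged array is [3, 7, 12, 12, 13, 13], requiring 4 comparisons. The merge step runs in O(n) time where n is the total number of elements.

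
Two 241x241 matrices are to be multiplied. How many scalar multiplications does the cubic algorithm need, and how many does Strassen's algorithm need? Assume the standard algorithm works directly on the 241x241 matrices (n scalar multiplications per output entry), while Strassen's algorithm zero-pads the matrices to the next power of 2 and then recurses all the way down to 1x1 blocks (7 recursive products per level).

Matrix multiplication for 241x241 matrices:

Strassen's algorithm requires power-of-2 dimensions. Pad 241x241 to 256x256 (next power of 2).

Standard algorithm: 241^3 = 13997521 multiplications
Strassen's algorithm: 7^(log2(256)) = 7^8 = 5764801 multiplications
Savings: 13997521 - 5764801 = 8232720 multiplications

Standard: 13997521 multiplications (241^3). Strassen: 5764801 multiplications (7^8, after padding to 256x256). Strassen reduces 8 recursive multiplications to 7 at each level.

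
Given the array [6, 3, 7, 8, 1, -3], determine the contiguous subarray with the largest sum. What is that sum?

Using Kadane's algorithm on [6, 3, 7, 8, 1, -3]:

Scanning through the array:
Position 1 (value 3): max_ending_here = 9, max_so_far = 9
Position 2 (value 7): max_ending_here = 16, max_so_far = 16
Position 3 (value 8): max_ending_here = 24, max_so_far = 24
Position 4 (value 1): max_ending_here = 25, max_so_far = 25
Position 5 (value -3): max_ending_here = 22, max_so_far = 25

Maximum subarray: [6, 3, 7, 8, 1]
Maximum sum: 25

The maximum subarray is [6, 3, 7, 8, 1] with sum 25. This subarray runs from index 0 to index 4.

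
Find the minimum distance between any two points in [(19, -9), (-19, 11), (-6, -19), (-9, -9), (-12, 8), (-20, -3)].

Computing all pairwise distances among 6 points:

d((19, -9), (-19, 11)) = 42.9418
d((19, -9), (-6, -19)) = 26.9258
d((19, -9), (-9, -9)) = 28.0
d((19, -9), (-12, 8)) = 35.3553
d((19, -9), (-20, -3)) = 39.4588
d((-19, 11), (-6, -19)) = 32.6956
d((-19, 11), (-9, -9)) = 22.3607
d((-19, 11), (-12, 8)) = 7.6158 <-- minimum
d((-19, 11), (-20, -3)) = 14.0357
d((-6, -19), (-9, -9)) = 10.4403
d((-6, -19), (-12, 8)) = 27.6586
d((-6, -19), (-20, -3)) = 21.2603
d((-9, -9), (-12, 8)) = 17.2627
d((-9, -9), (-20, -3)) = 12.53
d((-12, 8), (-20, -3)) = 13.6015

Closest pair: (-19, 11) and (-12, 8) with distance 7.6158

The closest pair is (-19, 11) and (-12, 8) with Euclidean distance 7.6158. For 6 points, brute-force pairwise comparison is shown above. For large n, the divide-and-conquer algorithm (sort by x, recurse on halves, check the dividing strip) achieves O(n log n).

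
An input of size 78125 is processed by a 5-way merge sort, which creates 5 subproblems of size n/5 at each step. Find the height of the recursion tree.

For divide and conquer with division factor 5:

Problem sizes at each level:
Level 0: 78125
Level 1: 15625
Level 2: 3125
Level 3: 625
Level 4: 125
Level 5: 25
Level 6: 5
Level 7: 1

The root is level 0 and the size-1 base case is level 7 (the tree spans levels 0 through 7, i.e. 8 levels counting the root), so the depth is the number of divisions: log_5(78125) = 7

The recursion tree depth is log_5(78125) = 7. At each level, the problem size is divided by 5, so it takes 7 divisions to reduce to a base case of size 1. The algorithm makes 5 recursive calls at each level.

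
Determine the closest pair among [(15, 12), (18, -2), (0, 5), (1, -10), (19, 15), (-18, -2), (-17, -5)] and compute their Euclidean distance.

Computing all pairwise distances among 7 points:

d((15, 12), (18, -2)) = 14.3178
d((15, 12), (0, 5)) = 16.5529
d((15, 12), (1, -10)) = 26.0768
d((15, 12), (19, 15)) = 5.0
d((15, 12), (-18, -2)) = 35.8469
d((15, 12), (-17, -5)) = 36.2353
d((18, -2), (0, 5)) = 19.3132
d((18, -2), (1, -10)) = 18.7883
d((18, -2), (19, 15)) = 17.0294
d((18, -2), (-18, -2)) = 36.0
d((18, -2), (-17, -5)) = 35.1283
d((0, 5), (1, -10)) = 15.0333
d((0, 5), (19, 15)) = 21.4709
d((0, 5), (-18, -2)) = 19.3132
d((0, 5), (-17, -5)) = 19.7231
d((1, -10), (19, 15)) = 30.8058
d((1, -10), (-18, -2)) = 20.6155
d((1, -10), (-17, -5)) = 18.6815
d((19, 15), (-18, -2)) = 40.7185
d((19, 15), (-17, -5)) = 41.1825
d((-18, -2), (-17, -5)) = 3.1623 <-- minimum

Closest pair: (-18, -2) and (-17, -5) with distance 3.1623

The closest pair is (-18, -2) and (-17, -5) with Euclidean distance 3.1623. For 7 points, brute-force pairwise comparison is shown above. For large n, the divide-and-conquer algorithm (sort by x, recurse on halves, check the dividing strip) achieves O(n log n).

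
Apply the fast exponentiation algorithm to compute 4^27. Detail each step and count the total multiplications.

Computing 4^27 by squaring (build up from 4^1; each line after the first costs one multiplication):

4^1 = 4
4^2 = (4^1)^2 = 4^2 = 16
4^3 = 4 * 4^2 = 4 * 16 = 64
4^6 = (4^3)^2 = 64^2 = 4096
4^12 = (4^6)^2 = 4096^2 = 16777216
4^13 = 4 * 4^12 = 4 * 16777216 = 67108864
4^26 = (4^13)^2 = 67108864^2 = 4503599627370496
4^27 = 4 * 4^26 = 4 * 4503599627370496 = 18014398509481984

Result: 18014398509481984
Multiplications needed: 7 (7 lines after 4^1)

4^27 = 18014398509481984. Using exponentiation by squaring, this requires 7 multiplications. The key idea: if the exponent is even, square the half-power; if odd, multiply by the base once.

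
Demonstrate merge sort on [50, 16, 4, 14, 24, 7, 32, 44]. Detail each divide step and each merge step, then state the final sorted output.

Merge sort trace:

Split: [50, 16, 4, 14, 24, 7, 32, 44] -> [50, 16, 4, 14] and [24, 7, 32, 44]
  Split: [50, 16, 4, 14] -> [50, 16] and [4, 14]
    Split: [50, 16] -> [50] and [16]
    Merge: [50] + [16] -> [16, 50]
    Split: [4, 14] -> [4] and [14]
    Merge: [4] + [14] -> [4, 14]
  Merge: [16, 50] + [4, 14] -> [4, 14, 16, 50]
  Split: [24, 7, 32, 44] -> [24, 7] and [32, 44]
    Split: [24, 7] -> [24] and [7]
    Merge: [24] + [7] -> [7, 24]
    Split: [32, 44] -> [32] and [44]
    Merge: [32] + [44] -> [32, 44]
  Merge: [7, 24] + [32, 44] -> [7, 24, 32, 44]
Merge: [4, 14, 16, 50] + [7, 24, 32, 44] -> [4, 7, 14, 16, 24, 32, 44, 50]

Final sorted array: [4, 7, 14, 16, 24, 32, 44, 50]

The merge sort proceeds by recursively splitting the array and merging sorted halves.
After all merges, the sorted array is [4, 7, 14, 16, 24, 32, 44, 50].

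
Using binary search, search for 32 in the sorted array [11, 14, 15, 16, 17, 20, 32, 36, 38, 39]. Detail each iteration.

Binary search for 32 in [11, 14, 15, 16, 17, 20, 32, 36, 38, 39]:

lo=0, hi=9, mid=4, arr[mid]=17 -> 17 < 32, search right half
lo=5, hi=9, mid=7, arr[mid]=36 -> 36 > 32, search left half
lo=5, hi=6, mid=5, arr[mid]=20 -> 20 < 32, search right half
lo=6, hi=6, mid=6, arr[mid]=32 -> Found target at index 6!

Binary search finds 32 at index 6 after 4 comparisons. The search repeatedly halves the search space by comparing with the middle element.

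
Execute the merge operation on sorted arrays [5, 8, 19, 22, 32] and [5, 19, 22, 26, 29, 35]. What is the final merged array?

Merging process:

Compare 5 vs 5: take 5 from left. Merged: [5]
Compare 8 vs 5: take 5 from right. Merged: [5, 5]
Compare 8 vs 19: take 8 from left. Merged: [5, 5, 8]
Compare 19 vs 19: take 19 from left. Merged: [5, 5, 8, 19]
Compare 22 vs 19: take 19 from right. Merged: [5, 5, 8, 19, 19]
Compare 22 vs 22: take 22 from left. Merged: [5, 5, 8, 19, 19, 22]
Compare 32 vs 22: take 22 from right. Merged: [5, 5, 8, 19, 19, 22, 22]
Compare 32 vs 26: take 26 from right. Merged: [5, 5, 8, 19, 19, 22, 22, 26]
Compare 32 vs 29: take 29 from right. Merged: [5, 5, 8, 19, 19, 22, 22, 26, 29]
Compare 32 vs 35: take 32 from left. Merged: [5, 5, 8, 19, 19, 22, 22, 26, 29, 32]
Append remaining from right: [35]. Merged: [5, 5, 8, 19, 19, 22, 22, 26, 29, 32, 35]

Final merged array: [5, 5, 8, 19, 19, 22, 22, 26, 29, 32, 35]
Total comparisons: 10

The merged array is [5, 5, 8, 19, 19, 22, 22, 26, 29, 32, 35], requiring 10 comparisons. The merge step runs in O(n) time where n is the total number of elements.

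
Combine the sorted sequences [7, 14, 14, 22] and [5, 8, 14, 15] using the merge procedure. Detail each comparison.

Merging process:

Compare 7 vs 5: take 5 from right. Merged: [5]
Compare 7 vs 8: take 7 from left. Merged: [5, 7]
Compare 14 vs 8: take 8 from right. Merged: [5, 7, 8]
Compare 14 vs 14: take 14 from left. Merged: [5, 7, 8, 14]
Compare 14 vs 14: take 14 from left. Merged: [5, 7, 8, 14, 14]
Compare 22 vs 14: take 14 from right. Merged: [5, 7, 8, 14, 14, 14]
Compare 22 vs 15: take 15 from right. Merged: [5, 7, 8, 14, 14, 14, 15]
Append remaining from left: [22]. Merged: [5, 7, 8, 14, 14, 14, 15, 22]

Final merged array: [5, 7, 8, 14, 14, 14, 15, 22]
Total comparisons: 7

The merged array is [5, 7, 8, 14, 14, 14, 15, 22], requiring 7 comparisons. The merge step runs in O(n) time where n is the total number of elements.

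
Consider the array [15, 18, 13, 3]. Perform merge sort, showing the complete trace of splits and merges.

Merge sort trace:

Split: [15, 18, 13, 3] -> [15, 18] and [13, 3]
  Split: [15, 18] -> [15] and [18]
  Merge: [15] + [18] -> [15, 18]
  Split: [13, 3] -> [13] and [3]
  Merge: [13] + [3] -> [3, 13]
Merge: [15, 18] + [3, 13] -> [3, 13, 15, 18]

Final sorted array: [3, 13, 15, 18]

The merge sort proceeds by recursively splitting the array and merging sorted halves.
After all merges, the sorted array is [3, 13, 15, 18].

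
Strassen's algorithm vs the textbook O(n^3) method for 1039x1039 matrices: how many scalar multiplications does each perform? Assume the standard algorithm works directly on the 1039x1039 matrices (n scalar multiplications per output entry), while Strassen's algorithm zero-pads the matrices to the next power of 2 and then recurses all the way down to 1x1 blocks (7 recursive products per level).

Matrix multiplication for 1039x1039 matrices:

Strassen's algorithm requires power-of-2 dimensions. Pad 1039x1039 to 2048x2048 (next power of 2).

Standard algorithm: 1039^3 = 1121622319 multiplications
Strassen's algorithm: 7^(log2(2048)) = 7^11 = 1977326743 multiplications
Difference: 1121622319 - 1977326743 = -855704424 (Strassen uses MORE here due to padding overhead — for small or just-over-power-of-2 n, padding can outweigh the per-level savings)

Standard: 1121622319 multiplications (1039^3). Strassen: 1977326743 multiplications (7^11, after padding to 2048x2048). Strassen reduces 8 recursive multiplications to 7 at each level.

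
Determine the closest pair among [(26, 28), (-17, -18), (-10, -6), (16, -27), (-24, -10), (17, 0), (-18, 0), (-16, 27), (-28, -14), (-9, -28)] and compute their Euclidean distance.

Computing all pairwise distances among 10 points:

d((26, 28), (-17, -18)) = 62.9682
d((26, 28), (-10, -6)) = 49.5177
d((26, 28), (16, -27)) = 55.9017
d((26, 28), (-24, -10)) = 62.8013
d((26, 28), (17, 0)) = 29.4109
d((26, 28), (-18, 0)) = 52.1536
d((26, 28), (-16, 27)) = 42.0119
d((26, 28), (-28, -14)) = 68.4105
d((26, 28), (-9, -28)) = 66.0379
d((-17, -18), (-10, -6)) = 13.8924
d((-17, -18), (16, -27)) = 34.2053
d((-17, -18), (-24, -10)) = 10.6301
d((-17, -18), (17, 0)) = 38.4708
d((-17, -18), (-18, 0)) = 18.0278
d((-17, -18), (-16, 27)) = 45.0111
d((-17, -18), (-28, -14)) = 11.7047
d((-17, -18), (-9, -28)) = 12.8062
d((-10, -6), (16, -27)) = 33.4215
d((-10, -6), (-24, -10)) = 14.5602
d((-10, -6), (17, 0)) = 27.6586
d((-10, -6), (-18, 0)) = 10.0
d((-10, -6), (-16, 27)) = 33.541
d((-10, -6), (-28, -14)) = 19.6977
d((-10, -6), (-9, -28)) = 22.0227
d((16, -27), (-24, -10)) = 43.4626
d((16, -27), (17, 0)) = 27.0185
d((16, -27), (-18, 0)) = 43.4166
d((16, -27), (-16, 27)) = 62.7694
d((16, -27), (-28, -14)) = 45.8803
d((16, -27), (-9, -28)) = 25.02
d((-24, -10), (17, 0)) = 42.2019
d((-24, -10), (-18, 0)) = 11.6619
d((-24, -10), (-16, 27)) = 37.855
d((-24, -10), (-28, -14)) = 5.6569 <-- minimum
d((-24, -10), (-9, -28)) = 23.4307
d((17, 0), (-18, 0)) = 35.0
d((17, 0), (-16, 27)) = 42.638
d((17, 0), (-28, -14)) = 47.1275
d((17, 0), (-9, -28)) = 38.2099
d((-18, 0), (-16, 27)) = 27.074
d((-18, 0), (-28, -14)) = 17.2047
d((-18, 0), (-9, -28)) = 29.4109
d((-16, 27), (-28, -14)) = 42.72
d((-16, 27), (-9, -28)) = 55.4437
d((-28, -14), (-9, -28)) = 23.6008

Closest pair: (-24, -10) and (-28, -14) with distance 5.6569

The closest pair is (-24, -10) and (-28, -14) with Euclidean distance 5.6569. For 10 points, brute-force pairwise comparison is shown above. For large n, the divide-and-conquer algorithm (sort by x, recurse on halves, check the dividing strip) achieves O(n log n).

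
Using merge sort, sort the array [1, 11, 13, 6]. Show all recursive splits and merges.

Merge sort trace:

Split: [1, 11, 13, 6] -> [1, 11] and [13, 6]
  Split: [1, 11] -> [1] and [11]
  Merge: [1] + [11] -> [1, 11]
  Split: [13, 6] -> [13] and [6]
  Merge: [13] + [6] -> [6, 13]
Merge: [1, 11] + [6, 13] -> [1, 6, 11, 13]

Final sorted array: [1, 6, 11, 13]

The merge sort proceeds by recursively splitting the array and merging sorted halves.
After all merges, the sorted array is [1, 6, 11, 13].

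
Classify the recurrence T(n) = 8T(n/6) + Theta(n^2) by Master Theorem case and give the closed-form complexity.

Master Theorem for T(n) = 8T(n/6) + O(n^2):

a = 8, b = 6, c = 2
log_b(a) = log_6(8) = 1.1606

Case 3: c = 2 > log_6(8) = 1.1606
T(n) = O(n^2) = O(n^2)

For T(n) = 8T(n/6) + O(n^2): log_6(8) = 1.1606. This is Case 3 of the Master Theorem (c > log_b(a), work dominated by root), giving O(n^2).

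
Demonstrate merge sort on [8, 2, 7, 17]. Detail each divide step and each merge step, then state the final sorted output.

Merge sort trace:

Split: [8, 2, 7, 17] -> [8, 2] and [7, 17]
  Split: [8, 2] -> [8] and [2]
  Merge: [8] + [2] -> [2, 8]
  Split: [7, 17] -> [7] and [17]
  Merge: [7] + [17] -> [7, 17]
Merge: [2, 8] + [7, 17] -> [2, 7, 8, 17]

Final sorted array: [2, 7, 8, 17]

The merge sort proceeds by recursively splitting the array and merging sorted halves.
After all merges, the sorted array is [2, 7, 8, 17].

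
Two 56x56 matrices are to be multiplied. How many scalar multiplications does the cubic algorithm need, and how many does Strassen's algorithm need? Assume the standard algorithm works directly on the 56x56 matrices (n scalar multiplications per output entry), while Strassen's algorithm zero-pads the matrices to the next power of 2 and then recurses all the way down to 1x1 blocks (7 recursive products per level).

Matrix multiplication for 56x56 matrices:

Strassen's algorithm requires power-of-2 dimensions. Pad 56x56 to 64x64 (next power of 2).

Standard algorithm: 56^3 = 175616 multiplications
Strassen's algorithm: 7^(log2(64)) = 7^6 = 117649 multiplications
Savings: 175616 - 117649 = 57967 multiplications

Standard: 175616 multiplications (56^3). Strassen: 117649 multiplications (7^6, after padding to 64x64). Strassen reduces 8 recursive multiplications to 7 at each level.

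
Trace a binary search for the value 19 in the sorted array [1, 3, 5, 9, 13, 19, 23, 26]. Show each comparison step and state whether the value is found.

Binary search for 19 in [1, 3, 5, 9, 13, 19, 23, 26]:

lo=0, hi=7, mid=3, arr[mid]=9 -> 9 < 19, search right half
lo=4, hi=7, mid=5, arr[mid]=19 -> Found target at index 5!

Binary search finds 19 at index 5 after 2 comparisons. The search repeatedly halves the search space by comparing with the middle element.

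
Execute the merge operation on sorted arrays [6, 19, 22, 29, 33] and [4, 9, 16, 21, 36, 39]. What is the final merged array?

Merging process:

Compare 6 vs 4: take 4 from right. Merged: [4]
Compare 6 vs 9: take 6 from left. Merged: [4, 6]
Compare 19 vs 9: take 9 from right. Merged: [4, 6, 9]
Compare 19 vs 16: take 16 from right. Merged: [4, 6, 9, 16]
Compare 19 vs 21: take 19 from left. Merged: [4, 6, 9, 16, 19]
Compare 22 vs 21: take 21 from right. Merged: [4, 6, 9, 16, 19, 21]
Compare 22 vs 36: take 22 from left. Merged: [4, 6, 9, 16, 19, 21, 22]
Compare 29 vs 36: take 29 from left. Merged: [4, 6, 9, 16, 19, 21, 22, 29]
Compare 33 vs 36: take 33 from left. Merged: [4, 6, 9, 16, 19, 21, 22, 29, 33]
Append remaining from right: [36, 39]. Merged: [4, 6, 9, 16, 19, 21, 22, 29, 33, 36, 39]

Final merged array: [4, 6, 9, 16, 19, 21, 22, 29, 33, 36, 39]
Total comparisons: 9

The merged array is [4, 6, 9, 16, 19, 21, 22, 29, 33, 36, 39], requiring 9 comparisons. The merge step runs in O(n) time where n is the total number of elements.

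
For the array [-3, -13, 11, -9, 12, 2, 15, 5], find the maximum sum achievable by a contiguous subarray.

Using Kadane's algorithm on [-3, -13, 11, -9, 12, 2, 15, 5]:

Scanning through the array:
Position 1 (value -13): max_ending_here = -13, max_so_far = -3
Position 2 (value 11): max_ending_here = 11, max_so_far = 11
Position 3 (value -9): max_ending_here = 2, max_so_far = 11
Position 4 (value 12): max_ending_here = 14, max_so_far = 14
Position 5 (value 2): max_ending_here = 16, max_so_far = 16
Position 6 (value 15): max_ending_here = 31, max_so_far = 31
Position 7 (value 5): max_ending_here = 36, max_so_far = 36

Maximum subarray: [11, -9, 12, 2, 15, 5]
Maximum sum: 36

The maximum subarray is [11, -9, 12, 2, 15, 5] with sum 36. This subarray runs from index 2 to index 7.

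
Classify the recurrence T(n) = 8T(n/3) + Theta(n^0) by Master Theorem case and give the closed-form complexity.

Master Theorem for T(n) = 8T(n/3) + O(n^0):

a = 8, b = 3, c = 0
log_b(a) = log_3(8) = 1.8928

Case 1: c = 0 < log_3(8) = 1.8928
T(n) = O(n^(log_3 8))

For T(n) = 8T(n/3) + O(n^0): log_3(8) = 1.8928. This is Case 1 of the Master Theorem (c < log_b(a), work dominated by leaves), giving O(n^(log_3 8)).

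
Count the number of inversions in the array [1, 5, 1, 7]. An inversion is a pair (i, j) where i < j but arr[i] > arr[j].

Finding inversions in [1, 5, 1, 7]:

(1, 2): arr[1]=5 > arr[2]=1

Total inversions: 1

The array has 1 inversion(s): (1,2). Each pair (i,j) satisfies i < j and arr[i] > arr[j].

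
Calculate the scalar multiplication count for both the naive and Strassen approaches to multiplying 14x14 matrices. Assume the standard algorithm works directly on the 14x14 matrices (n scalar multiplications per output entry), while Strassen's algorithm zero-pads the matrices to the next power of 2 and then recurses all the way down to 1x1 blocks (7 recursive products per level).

Matrix multiplication for 14x14 matrices:

Strassen's algorithm requires power-of-2 dimensions. Pad 14x14 to 16x16 (next power of 2).

Standard algorithm: 14^3 = 2744 multiplications
Strassen's algorithm: 7^(log2(16)) = 7^4 = 2401 multiplications
Savings: 2744 - 2401 = 343 multiplications

Standard: 2744 multiplications (14^3). Strassen: 2401 multiplications (7^4, after padding to 16x16). Strassen reduces 8 recursive multiplications to 7 at each level.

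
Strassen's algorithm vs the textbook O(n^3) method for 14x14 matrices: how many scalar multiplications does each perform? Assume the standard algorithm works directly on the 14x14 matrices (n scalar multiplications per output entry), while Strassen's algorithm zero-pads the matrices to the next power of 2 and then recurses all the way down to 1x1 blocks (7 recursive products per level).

Matrix multiplication for 14x14 matrices:

Strassen's algorithm requires power-of-2 dimensions. Pad 14x14 to 16x16 (next power of 2).

Standard algorithm: 14^3 = 2744 multiplications
Strassen's algorithm: 7^(log2(16)) = 7^4 = 2401 multiplications
Savings: 2744 - 2401 = 343 multiplications

Standard: 2744 multiplications (14^3). Strassen: 2401 multiplications (7^4, after padding to 16x16). Strassen reduces 8 recursive multiplications to 7 at each level.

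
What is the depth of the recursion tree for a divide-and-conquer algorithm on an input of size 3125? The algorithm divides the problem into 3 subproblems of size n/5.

For divide and conquer with division factor 5:

Problem sizes at each level:
Level 0: 3125
Level 1: 625
Level 2: 125
Level 3: 25
Level 4: 5
Level 5: 1

The root is level 0 and the size-1 base case is level 5 (the tree spans levels 0 through 5, i.e. 6 levels counting the root), so the depth is the number of divisions: log_5(3125) = 5

The recursion tree depth is log_5(3125) = 5. At each level, the problem size is divided by 5, so it takes 5 divisions to reduce to a base case of size 1. The algorithm makes 3 recursive calls at each level.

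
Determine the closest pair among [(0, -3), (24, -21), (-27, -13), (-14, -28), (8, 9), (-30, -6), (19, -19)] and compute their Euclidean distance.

Computing all pairwise distances among 7 points:

d((0, -3), (24, -21)) = 30.0
d((0, -3), (-27, -13)) = 28.7924
d((0, -3), (-14, -28)) = 28.6531
d((0, -3), (8, 9)) = 14.4222
d((0, -3), (-30, -6)) = 30.1496
d((0, -3), (19, -19)) = 24.8395
d((24, -21), (-27, -13)) = 51.6236
d((24, -21), (-14, -28)) = 38.6394
d((24, -21), (8, 9)) = 34.0
d((24, -21), (-30, -6)) = 56.0446
d((24, -21), (19, -19)) = 5.3852 <-- minimum
d((-27, -13), (-14, -28)) = 19.8494
d((-27, -13), (8, 9)) = 41.3401
d((-27, -13), (-30, -6)) = 7.6158
d((-27, -13), (19, -19)) = 46.3897
d((-14, -28), (8, 9)) = 43.0465
d((-14, -28), (-30, -6)) = 27.2029
d((-14, -28), (19, -19)) = 34.2053
d((8, 9), (-30, -6)) = 40.8534
d((8, 9), (19, -19)) = 30.0832
d((-30, -6), (19, -19)) = 50.6952

Closest pair: (24, -21) and (19, -19) with distance 5.3852

The closest pair is (24, -21) and (19, -19) with Euclidean distance 5.3852. For 7 points, brute-force pairwise comparison is shown above. For large n, the divide-and-conquer algorithm (sort by x, recurse on halves, check the dividing strip) achieves O(n log n).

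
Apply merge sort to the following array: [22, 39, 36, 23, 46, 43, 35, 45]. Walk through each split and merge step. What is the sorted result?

Merge sort trace:

Split: [22, 39, 36, 23, 46, 43, 35, 45] -> [22, 39, 36, 23] and [46, 43, 35, 45]
  Split: [22, 39, 36, 23] -> [22, 39] and [36, 23]
    Split: [22, 39] -> [22] and [39]
    Merge: [22] + [39] -> [22, 39]
    Split: [36, 23] -> [36] and [23]
    Merge: [36] + [23] -> [23, 36]
  Merge: [22, 39] + [23, 36] -> [22, 23, 36, 39]
  Split: [46, 43, 35, 45] -> [46, 43] and [35, 45]
    Split: [46, 43] -> [46] and [43]
    Merge: [46] + [43] -> [43, 46]
    Split: [35, 45] -> [35] and [45]
    Merge: [35] + [45] -> [35, 45]
  Merge: [43, 46] + [35, 45] -> [35, 43, 45, 46]
Merge: [22, 23, 36, 39] + [35, 43, 45, 46] -> [22, 23, 35, 36, 39, 43, 45, 46]

Final sorted array: [22, 23, 35, 36, 39, 43, 45, 46]

The merge sort proceeds by recursively splitting the array and merging sorted halves.
After all merges, the sorted array is [22, 23, 35, 36, 39, 43, 45, 46].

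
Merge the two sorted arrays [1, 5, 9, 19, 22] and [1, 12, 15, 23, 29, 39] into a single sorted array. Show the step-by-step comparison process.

Merging process:

Compare 1 vs 1: take 1 from left. Merged: [1]
Compare 5 vs 1: take 1 from right. Merged: [1, 1]
Compare 5 vs 12: take 5 from left. Merged: [1, 1, 5]
Compare 9 vs 12: take 9 from left. Merged: [1, 1, 5, 9]
Compare 19 vs 12: take 12 from right. Merged: [1, 1, 5, 9, 12]
Compare 19 vs 15: take 15 from right. Merged: [1, 1, 5, 9, 12, 15]
Compare 19 vs 23: take 19 from left. Merged: [1, 1, 5, 9, 12, 15, 19]
Compare 22 vs 23: take 22 from left. Merged: [1, 1, 5, 9, 12, 15, 19, 22]
Append remaining from right: [23, 29, 39]. Merged: [1, 1, 5, 9, 12, 15, 19, 22, 23, 29, 39]

Final merged array: [1, 1, 5, 9, 12, 15, 19, 22, 23, 29, 39]
Total comparisons: 8

The merged array is [1, 1, 5, 9, 12, 15, 19, 22, 23, 29, 39], requiring 8 comparisons. The merge step runs in O(n) time where n is the total number of elements.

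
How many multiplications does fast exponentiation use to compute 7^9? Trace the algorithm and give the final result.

Computing 7^9 by squaring (build up from 7^1; each line after the first costs one multiplication):

7^1 = 7
7^2 = (7^1)^2 = 7^2 = 49
7^4 = (7^2)^2 = 49^2 = 2401
7^8 = (7^4)^2 = 2401^2 = 5764801
7^9 = 7 * 7^8 = 7 * 5764801 = 40353607

Result: 40353607
Multiplications needed: 4 (4 lines after 7^1)

7^9 = 40353607. Using exponentiation by squaring, this requires 4 multiplications. The key idea: if the exponent is even, square the half-power; if odd, multiply by the base once.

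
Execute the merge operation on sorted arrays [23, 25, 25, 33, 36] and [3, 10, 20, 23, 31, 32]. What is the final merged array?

Merging process:

Compare 23 vs 3: take 3 from right. Merged: [3]
Compare 23 vs 10: take 10 from right. Merged: [3, 10]
Compare 23 vs 20: take 20 from right. Merged: [3, 10, 20]
Compare 23 vs 23: take 23 from left. Merged: [3, 10, 20, 23]
Compare 25 vs 23: take 23 from right. Merged: [3, 10, 20, 23, 23]
Compare 25 vs 31: take 25 from left. Merged: [3, 10, 20, 23, 23, 25]
Compare 25 vs 31: take 25 from left. Merged: [3, 10, 20, 23, 23, 25, 25]
Compare 33 vs 31: take 31 from right. Merged: [3, 10, 20, 23, 23, 25, 25, 31]
Compare 33 vs 32: take 32 from right. Merged: [3, 10, 20, 23, 23, 25, 25, 31, 32]
Append remaining from left: [33, 36]. Merged: [3, 10, 20, 23, 23, 25, 25, 31, 32, 33, 36]

Final merged array: [3, 10, 20, 23, 23, 25, 25, 31, 32, 33, 36]
Total comparisons: 9

The merged array is [3, 10, 20, 23, 23, 25, 25, 31, 32, 33, 36], requiring 9 comparisons. The merge step runs in O(n) time where n is the total number of elements.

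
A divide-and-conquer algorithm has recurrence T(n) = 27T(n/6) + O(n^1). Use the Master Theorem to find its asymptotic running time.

Master Theorem for T(n) = 27T(n/6) + O(n^1):

a = 27, b = 6, c = 1
log_b(a) = log_6(27) = 1.8394

Case 1: c = 1 < log_6(27) = 1.8394
T(n) = O(n^(log_6 27))

For T(n) = 27T(n/6) + O(n^1): log_6(27) = 1.8394. This is Case 1 of the Master Theorem (c < log_b(a), work dominated by leaves), giving O(n^(log_6 27)).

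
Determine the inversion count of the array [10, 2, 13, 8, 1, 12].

Finding inversions in [10, 2, 13, 8, 1, 12]:

(0, 1): arr[0]=10 > arr[1]=2
(0, 3): arr[0]=10 > arr[3]=8
(0, 4): arr[0]=10 > arr[4]=1
(1, 4): arr[1]=2 > arr[4]=1
(2, 3): arr[2]=13 > arr[3]=8
(2, 4): arr[2]=13 > arr[4]=1
(2, 5): arr[2]=13 > arr[5]=12
(3, 4): arr[3]=8 > arr[4]=1

Total inversions: 8

The array has 8 inversion(s): (0,1), (0,3), (0,4), (1,4), (2,3), (2,4), (2,5), (3,4). Each pair (i,j) satisfies i < j and arr[i] > arr[j].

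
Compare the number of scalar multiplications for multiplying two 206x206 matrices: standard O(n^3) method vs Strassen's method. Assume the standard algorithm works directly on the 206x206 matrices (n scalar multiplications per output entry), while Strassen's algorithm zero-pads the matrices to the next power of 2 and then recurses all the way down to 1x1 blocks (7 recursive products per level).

Matrix multiplication for 206x206 matrices:

Strassen's algorithm requires power-of-2 dimensions. Pad 206x206 to 256x256 (next power of 2).

Standard algorithm: 206^3 = 8741816 multiplications
Strassen's algorithm: 7^(log2(256)) = 7^8 = 5764801 multiplications
Savings: 8741816 - 5764801 = 2977015 multiplications

Standard: 8741816 multiplications (206^3). Strassen: 5764801 multiplications (7^8, after padding to 256x256). Strassen reduces 8 recursive multiplications to 7 at each level.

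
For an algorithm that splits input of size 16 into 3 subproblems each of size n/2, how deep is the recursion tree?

For divide and conquer with division factor 2:

Problem sizes at each level:
Level 0: 16
Level 1: 8
Level 2: 4
Level 3: 2
Level 4: 1

The root is level 0 and the size-1 base case is level 4 (the tree spans levels 0 through 4, i.e. 5 levels counting the root), so the depth is the number of divisions: log_2(16) = 4

The recursion tree depth is log_2(16) = 4. At each level, the problem size is divided by 2, so it takes 4 divisions to reduce to a base case of size 1. The algorithm makes 3 recursive calls at each level.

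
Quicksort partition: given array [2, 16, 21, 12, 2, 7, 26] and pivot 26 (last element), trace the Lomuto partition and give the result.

Lomuto partition with pivot = 26:

Initial array: [2, 16, 21, 12, 2, 7, 26]

arr[0]=2 <= 26: swap with position 0, array becomes [2, 16, 21, 12, 2, 7, 26]
arr[1]=16 <= 26: swap with position 1, array becomes [2, 16, 21, 12, 2, 7, 26]
arr[2]=21 <= 26: swap with position 2, array becomes [2, 16, 21, 12, 2, 7, 26]
arr[3]=12 <= 26: swap with position 3, array becomes [2, 16, 21, 12, 2, 7, 26]
arr[4]=2 <= 26: swap with position 4, array becomes [2, 16, 21, 12, 2, 7, 26]
arr[5]=7 <= 26: swap with position 5, array becomes [2, 16, 21, 12, 2, 7, 26]

Place pivot at position 6: [2, 16, 21, 12, 2, 7, 26]
Pivot position: 6

After partitioning with pivot 26, the array becomes [2, 16, 21, 12, 2, 7, 26]. The pivot is placed at index 6. All elements to the left of the pivot are <= 26, and all elements to the right are > 26.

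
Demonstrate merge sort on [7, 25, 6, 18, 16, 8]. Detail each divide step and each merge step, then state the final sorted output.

Merge sort trace:

Split: [7, 25, 6, 18, 16, 8] -> [7, 25, 6] and [18, 16, 8]
  Split: [7, 25, 6] -> [7] and [25, 6]
    Split: [25, 6] -> [25] and [6]
    Merge: [25] + [6] -> [6, 25]
  Merge: [7] + [6, 25] -> [6, 7, 25]
  Split: [18, 16, 8] -> [18] and [16, 8]
    Split: [16, 8] -> [16] and [8]
    Merge: [16] + [8] -> [8, 16]
  Merge: [18] + [8, 16] -> [8, 16, 18]
Merge: [6, 7, 25] + [8, 16, 18] -> [6, 7, 8, 16, 18, 25]

Final sorted array: [6, 7, 8, 16, 18, 25]

The merge sort proceeds by recursively splitting the array and merging sorted halves.
After all merges, the sorted array is [6, 7, 8, 16, 18, 25].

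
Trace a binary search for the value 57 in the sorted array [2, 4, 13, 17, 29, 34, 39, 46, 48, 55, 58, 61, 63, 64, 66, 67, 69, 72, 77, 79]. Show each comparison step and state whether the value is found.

Binary search for 57 in [2, 4, 13, 17, 29, 34, 39, 46, 48, 55, 58, 61, 63, 64, 66, 67, 69, 72, 77, 79]:

lo=0, hi=19, mid=9, arr[mid]=55 -> 55 < 57, search right half
lo=10, hi=19, mid=14, arr[mid]=66 -> 66 > 57, search left half
lo=10, hi=13, mid=11, arr[mid]=61 -> 61 > 57, search left half
lo=10, hi=10, mid=10, arr[mid]=58 -> 58 > 57, search left half
lo=10 > hi=9, target 57 not found

Binary search determines that 57 is not in the array after 4 comparisons. The search space was exhausted without finding the target.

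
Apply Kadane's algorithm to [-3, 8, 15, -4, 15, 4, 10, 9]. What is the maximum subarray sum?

Using Kadane's algorithm on [-3, 8, 15, -4, 15, 4, 10, 9]:

Scanning through the array:
Position 1 (value 8): max_ending_here = 8, max_so_far = 8
Position 2 (value 15): max_ending_here = 23, max_so_far = 23
Position 3 (value -4): max_ending_here = 19, max_so_far = 23
Position 4 (value 15): max_ending_here = 34, max_so_far = 34
Position 5 (value 4): max_ending_here = 38, max_so_far = 38
Position 6 (value 10): max_ending_here = 48, max_so_far = 48
Position 7 (value 9): max_ending_here = 57, max_so_far = 57

Maximum subarray: [8, 15, -4, 15, 4, 10, 9]
Maximum sum: 57

The maximum subarray is [8, 15, -4, 15, 4, 10, 9] with sum 57. This subarray runs from index 1 to index 7.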